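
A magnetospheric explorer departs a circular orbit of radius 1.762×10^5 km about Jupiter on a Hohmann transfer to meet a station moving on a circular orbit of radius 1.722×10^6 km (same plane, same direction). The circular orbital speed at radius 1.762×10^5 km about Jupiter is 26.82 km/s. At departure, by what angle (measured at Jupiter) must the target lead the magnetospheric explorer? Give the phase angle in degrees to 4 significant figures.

φ = 106.3°

From the circular-orbit relation v² = μ/r at r = 1.762×10^5 km: μ = v²r = (26.82)² × 1.762×10^5 = 1.26743×10^8 km³/s².
Semi-major axis of the transfer orbit: a_t = (1.762×10^5 + 1.722×10^6)/2 = 9.491×10^5 km.
Transfer time t = π√(a_t³/μ) = 2.58022×10^5 s.
The target's mean motion on its circular orbit is ω₂ = √(μ/r₂³) = 4.98210×10^-6 rad/s.
Angle swept by the target during transfer: ω₂·t = 1.28549 rad = 73.653°.
The magnetospheric explorer traverses 180° on the transfer ellipse, so the target must lead by 180° − 73.653° = 106.3°.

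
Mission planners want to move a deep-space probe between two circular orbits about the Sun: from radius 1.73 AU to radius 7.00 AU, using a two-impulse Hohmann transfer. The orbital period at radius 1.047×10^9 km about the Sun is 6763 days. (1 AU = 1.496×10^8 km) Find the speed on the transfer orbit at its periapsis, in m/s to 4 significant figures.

From Kepler's third law T² = 4π²r³/μ at r = 1.047×10^9 km, T = 6763 days = 6763 × 86400 s = 5.843232×10^8 s: μ = 4π²r³/T² = 1.32707×10^11 km³/s².
In km: r₁ = 1.73 × 1.496×10^8 = 2.58808×10^8 km; r₂ = 7.00 × 1.496×10^8 = 1.0472×10^9 km.
Semi-major axis of the transfer orbit: a_t = (2.58808×10^8 + 1.0472×10^9)/2 = 6.53004×10^8 km.
At periapsis, r = 2.58808×10^8 km.
Applying v² = μ(2/r − 1/a_t): v = 28.68 km/s.

v = 28680 m/s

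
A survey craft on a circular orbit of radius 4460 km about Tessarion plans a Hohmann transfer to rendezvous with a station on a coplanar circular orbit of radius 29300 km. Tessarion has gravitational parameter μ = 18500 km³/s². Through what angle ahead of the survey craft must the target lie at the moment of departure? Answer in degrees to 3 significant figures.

Semi-major axis of the transfer orbit: a_t = (4460 + 29300)/2 = 16880 km.
The half-period of the transfer ellipse is t = π√(a_t³/μ) = 50655.0 s.
Target angular speed ω₂ = √(μ/r₂³) = 2.71197×10^-5 rad/s.
Angle swept by the target during transfer: ω₂·t = 1.3737 rad = 78.71°.
The survey craft traverses 180° on the transfer ellipse, so the target must lead by 180° − 78.71° = 101°.

φ = 101°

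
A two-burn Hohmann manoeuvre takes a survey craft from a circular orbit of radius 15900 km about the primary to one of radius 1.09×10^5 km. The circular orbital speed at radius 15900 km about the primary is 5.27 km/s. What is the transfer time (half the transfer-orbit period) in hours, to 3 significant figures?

t = 20.5 hours

From the circular-orbit relation v² = μ/r at r = 15900 km: μ = v²r = (5.27)² × 15900 = 4.41589×10^5 km³/s².
Transfer-ellipse semi-major axis a_t = (r₁ + r₂)/2 = (15900 + 1.090×10^5)/2 = 62450 km.
Transfer time t = π√(a_t³/μ) = π√((62450)³ / 4.41589×10^5) = 73780 s.
Converting: 73780 s ÷ 3600 s/hour = 20.5 hours.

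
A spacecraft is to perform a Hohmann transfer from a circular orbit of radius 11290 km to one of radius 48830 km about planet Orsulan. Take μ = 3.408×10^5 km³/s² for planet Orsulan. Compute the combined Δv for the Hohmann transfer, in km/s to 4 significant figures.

Transfer-ellipse semi-major axis a_t = (r₁ + r₂)/2 = (11290 + 48830)/2 = 30060 km.
Circular speed at r₁: v₁ = √(μ/r₁) = √(3.408×10^5/11290) = 5.494 km/s.
On the transfer ellipse at r₁, v² = μ(2/r − 1/a) gives v_p = √[μ(2/r₁ − 1/a_t)] = 7.002 km/s.
First burn Δv₁ = |v_p − v₁| = 1.508 km/s.
Circular speed at r₂: v₂ = √(μ/r₂) = 2.642 km/s.
Transfer-orbit speed at r₂: v_a = √[μ(2/r₂ − 1/a_t)] = 1.619 km/s.
Second burn Δv₂ = |v₂ − v_a| = 1.023 km/s.
Δv = Δv₁ + Δv₂ = 1.508 + 1.023 = 2.531 km/s.

Δv = 2.531 km/s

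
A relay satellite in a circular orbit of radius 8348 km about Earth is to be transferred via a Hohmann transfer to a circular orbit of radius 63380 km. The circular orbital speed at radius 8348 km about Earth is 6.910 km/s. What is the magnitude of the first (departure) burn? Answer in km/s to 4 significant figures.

Δv₁ = 2.276 km/s

From the circular-orbit relation v² = μ/r at r = 8348 km: μ = v²r = (6.910)² × 8348 = 3.98601×10^5 km³/s².
Transfer-ellipse semi-major axis a_t = (r₁ + r₂)/2 = (8348 + 63380)/2 = 35864 km.
On the circular orbit at r = 8348 km, v_c = √(μ/r) = 6.910 km/s.
Transfer-orbit speed at the same r (vis-viva, a = a_t): v_t = √[μ(2/r − 1/a_t)] = 9.186 km/s.
Δv₁ = |v_t − v_c| = |9.186 − 6.910| = 2.276 km/s.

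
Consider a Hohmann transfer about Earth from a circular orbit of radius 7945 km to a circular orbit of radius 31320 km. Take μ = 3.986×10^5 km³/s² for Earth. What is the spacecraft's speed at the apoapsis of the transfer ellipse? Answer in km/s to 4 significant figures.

Semi-major axis of the transfer orbit: a_t = (7945 + 31320)/2 = 19632.5 km.
At apoapsis, r = 31320 km.
Applying v² = μ(2/r − 1/a_t): v = 2.269 km/s.

v = 2.269 km/s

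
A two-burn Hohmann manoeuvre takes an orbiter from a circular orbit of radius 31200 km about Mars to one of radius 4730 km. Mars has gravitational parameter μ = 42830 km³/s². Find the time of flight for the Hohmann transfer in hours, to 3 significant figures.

t = 10.2 hours

Semi-major axis of the transfer orbit: a_t = (31200 + 4730)/2 = 17965 km.
By Kepler's third law the transfer-orbit period is T = 2π√(a_t³/μ), so t = T/2 = 36550 s.
Converting: 36550 s ÷ 3600 s/hour = 10.2 hours.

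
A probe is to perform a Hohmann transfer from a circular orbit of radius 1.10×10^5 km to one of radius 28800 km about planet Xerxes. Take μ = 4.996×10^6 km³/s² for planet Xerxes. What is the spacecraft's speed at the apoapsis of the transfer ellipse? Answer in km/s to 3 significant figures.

Transfer-ellipse semi-major axis a_t = (r₁ + r₂)/2 = (1.100×10^5 + 28800)/2 = 69400 km.
At apoapsis, r = 1.100×10^5 km.
From the vis-viva equation, v = √[μ(2/r − 1/a_t)] = 4.341 km/s.

v = 4.34 km/s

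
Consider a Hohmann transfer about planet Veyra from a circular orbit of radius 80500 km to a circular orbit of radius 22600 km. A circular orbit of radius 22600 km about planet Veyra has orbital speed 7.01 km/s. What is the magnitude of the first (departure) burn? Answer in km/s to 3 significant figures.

From the circular-orbit relation v² = μ/r at r = 22600 km: μ = v²r = (7.01)² × 22600 = 1.11057×10^6 km³/s².
Transfer-ellipse semi-major axis a_t = (r₁ + r₂)/2 = (80500 + 22600)/2 = 51550 km.
On the circular orbit at r = 80500 km, v_c = √(μ/r) = 3.714 km/s.
Vis-viva on the transfer ellipse at r = 80500 km gives v_t = √[μ(2/r − 1/a_t)] = 2.459 km/s.
Δv₁ = |v_t − v_c| = |2.459 − 3.714| = 1.255 km/s.

Δv₁ = 1.25 km/s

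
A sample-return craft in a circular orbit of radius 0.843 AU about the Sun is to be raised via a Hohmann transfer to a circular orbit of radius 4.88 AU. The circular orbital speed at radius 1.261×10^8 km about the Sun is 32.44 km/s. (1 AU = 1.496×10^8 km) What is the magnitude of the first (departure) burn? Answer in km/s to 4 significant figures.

Δv₁ = 9.923 km/s

From the circular-orbit relation v² = μ/r at r = 1.261×10^8 km: μ = v²r = (32.44)² × 1.261×10^8 = 1.32702×10^11 km³/s².
In km: r₁ = 0.843 × 1.496×10^8 = 1.261128×10^8 km; r₂ = 4.88 × 1.496×10^8 = 7.30048×10^8 km.
The Hohmann ellipse has a_t = (r₁ + r₂)/2 = 4.280804×10^8 km.
Circular speed at r = 1.261128×10^8 km: v_c = √(μ/r) = 32.4384 km/s.
Vis-viva on the transfer ellipse at r = 1.261128×10^8 km gives v_t = √[μ(2/r − 1/a_t)] = 42.3615 km/s.
Δv₁ = |v_t − v_c| = |42.3615 − 32.4384| = 9.923 km/s.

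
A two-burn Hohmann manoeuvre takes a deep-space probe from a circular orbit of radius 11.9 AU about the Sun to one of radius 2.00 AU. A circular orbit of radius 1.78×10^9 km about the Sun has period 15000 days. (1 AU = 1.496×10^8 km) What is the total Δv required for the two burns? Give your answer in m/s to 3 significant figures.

From Kepler's third law T² = 4π²r³/μ at r = 1.78×10^9 km, T = 15000 days = 15000 × 86400 s = 1.296×10^9 s: μ = 4π²r³/T² = 1.32559×10^11 km³/s².
In km: r₁ = 11.9 × 1.496×10^8 = 1.78024×10^9 km; r₂ = 2.00 × 1.496×10^8 = 2.992×10^8 km.
Transfer-ellipse semi-major axis a_t = (r₁ + r₂)/2 = (1.78024×10^9 + 2.992×10^8)/2 = 1.03972×10^9 km.
At r₁ the circular-orbit speed is v₁ = √(μ/r₁) = 8.629 km/s.
On the transfer ellipse at r₁, vis-viva equation gives v_a = √[μ(2/r₁ − 1/a_t)] = 4.629 km/s.
First burn Δv₁ = |v_a − v₁| = 4.000 km/s.
At r₂, v₂ = √(μ/r₂) = 21.049 km/s.
Transfer-orbit speed at r₂: v_p = √[μ(2/r₂ − 1/a_t)] = 27.543 km/s.
Second burn Δv₂ = |v₂ − v_p| = 6.494 km/s.
Δv = Δv₁ + Δv₂ = 4.000 + 6.494 = 10.49 km/s.

Δv = 10500 m/s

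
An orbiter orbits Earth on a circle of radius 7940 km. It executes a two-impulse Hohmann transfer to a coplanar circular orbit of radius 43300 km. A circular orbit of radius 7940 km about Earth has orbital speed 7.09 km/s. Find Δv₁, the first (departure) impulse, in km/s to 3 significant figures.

Δv₁ = 2.13 km/s

From the circular-orbit relation v² = μ/r at r = 7940 km: μ = v²r = (7.09)² × 7940 = 3.99129×10^5 km³/s².
Transfer-ellipse semi-major axis a_t = (r₁ + r₂)/2 = (7940 + 43300)/2 = 25620 km.
Circular speed at r = 7940 km: v_c = √(μ/r) = 7.090 km/s.
Vis-viva on the transfer ellipse at r = 7940 km gives v_t = √[μ(2/r − 1/a_t)] = 9.217 km/s.
Δv₁ = |v_t − v_c| = |9.217 − 7.090| = 2.127 km/s.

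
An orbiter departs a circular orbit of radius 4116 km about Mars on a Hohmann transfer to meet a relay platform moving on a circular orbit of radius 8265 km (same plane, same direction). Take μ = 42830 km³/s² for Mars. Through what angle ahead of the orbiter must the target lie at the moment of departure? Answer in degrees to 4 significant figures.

Semi-major axis of the transfer orbit: a_t = (4116 + 8265)/2 = 6190.5 km.
Transfer time t = π√(a_t³/μ) = 7393.74 s.
Target angular speed ω₂ = √(μ/r₂³) = 2.75429×10^-4 rad/s.
Angle swept by the target during transfer: ω₂·t = 2.0365 rad = 116.68°.
Arrival is 180° from departure on the ellipse, so φ = 180° − 116.68° = 63.32°.

φ = 63.32°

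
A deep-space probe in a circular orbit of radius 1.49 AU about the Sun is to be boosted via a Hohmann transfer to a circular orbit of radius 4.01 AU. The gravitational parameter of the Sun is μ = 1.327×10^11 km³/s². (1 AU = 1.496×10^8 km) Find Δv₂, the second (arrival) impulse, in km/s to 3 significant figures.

Δv₂ = 3.93 km/s

In km: r₁ = 1.49 × 1.496×10^8 = 2.22904×10^8 km; r₂ = 4.01 × 1.496×10^8 = 5.99896×10^8 km.
Semi-major axis of the transfer orbit: a_t = (2.22904×10^8 + 5.99896×10^8)/2 = 4.114×10^8 km.
Circular speed at r = 5.99896×10^8 km: v_c = √(μ/r) = 14.873 km/s.
Vis-viva on the transfer ellipse at r = 5.99896×10^8 km gives v_t = √[μ(2/r − 1/a_t)] = 10.948 km/s.
Δv₂ = |v_t − v_c| = |10.948 − 14.873| = 3.925 km/s.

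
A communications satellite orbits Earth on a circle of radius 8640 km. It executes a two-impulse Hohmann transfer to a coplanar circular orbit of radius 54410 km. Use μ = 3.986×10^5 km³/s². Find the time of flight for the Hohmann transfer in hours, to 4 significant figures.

t = 7.737 hours

Semi-major axis of the transfer orbit: a_t = (8640 + 54410)/2 = 31525 km.
By Kepler's third law the transfer-orbit period is T = 2π√(a_t³/μ), so t = T/2 = 27852 s.
Converting: 27852 s ÷ 3600 s/hour = 7.737 hours.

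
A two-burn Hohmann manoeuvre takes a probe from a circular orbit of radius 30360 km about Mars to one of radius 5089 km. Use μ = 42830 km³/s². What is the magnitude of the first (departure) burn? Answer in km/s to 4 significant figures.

The Hohmann ellipse has a_t = (r₁ + r₂)/2 = 17724.5 km.
Circular speed at r = 30360 km: v_c = √(μ/r) = 1.1877 km/s.
Vis-viva on the transfer ellipse at r = 30360 km gives v_t = √[μ(2/r − 1/a_t)] = 0.63643 km/s.
Δv₁ = |v_t − v_c| = |0.63643 − 1.1877| = 0.5513 km/s.

Δv₁ = 0.5513 km/s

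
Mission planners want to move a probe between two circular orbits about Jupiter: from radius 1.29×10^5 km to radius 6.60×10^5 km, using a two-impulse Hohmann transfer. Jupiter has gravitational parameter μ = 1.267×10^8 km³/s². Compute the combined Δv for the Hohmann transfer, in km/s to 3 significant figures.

The Hohmann ellipse has a_t = (r₁ + r₂)/2 = 3.945×10^5 km.
Circular speed at r₁: v₁ = √(μ/r₁) = √(1.267×10^8/1.290×10^5) = 31.340 km/s.
On the transfer ellipse at r₁, v² = μ(2/r − 1/a) gives v_p = √[μ(2/r₁ − 1/a_t)] = 40.536 km/s.
First burn Δv₁ = |v_p − v₁| = 9.196 km/s.
Circular speed at r₂: v₂ = √(μ/r₂) = 13.855 km/s.
Transfer-orbit speed at r₂: v_a = √[μ(2/r₂ − 1/a_t)] = 7.9230 km/s.
Second burn Δv₂ = |v₂ − v_a| = 5.932 km/s.
Total Δv = Δv₁ + Δv₂ = 15.13 km/s.

Δv = 15.1 km/s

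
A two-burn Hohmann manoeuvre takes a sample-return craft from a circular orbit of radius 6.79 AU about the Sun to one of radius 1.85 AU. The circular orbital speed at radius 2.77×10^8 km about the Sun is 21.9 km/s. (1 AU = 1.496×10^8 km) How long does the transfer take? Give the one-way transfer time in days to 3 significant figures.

From the circular-orbit relation v² = μ/r at r = 2.77×10^8 km: μ = v²r = (21.9)² × 2.77×10^8 = 1.32852×10^11 km³/s².
In km: r₁ = 6.79 × 1.496×10^8 = 1.015784×10^9 km; r₂ = 1.85 × 1.496×10^8 = 2.7676×10^8 km.
Semi-major axis of the transfer orbit: a_t = (1.015784×10^9 + 2.7676×10^8)/2 = 6.46272×10^8 km.
Half the transfer-orbit period gives t = π√(a_t³/μ) = 1.416×10^8 s.
Converting: 1.416×10^8 s ÷ 86400 s/day = 1640 days.

t = 1640 days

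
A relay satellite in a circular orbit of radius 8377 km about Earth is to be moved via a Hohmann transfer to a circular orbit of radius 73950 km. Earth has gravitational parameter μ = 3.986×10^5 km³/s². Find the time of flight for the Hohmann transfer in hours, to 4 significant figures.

t = 11.54 hours

The Hohmann ellipse has a_t = (r₁ + r₂)/2 = 41163.5 km.
Half the transfer-orbit period gives t = π√(a_t³/μ) = 41560 s.
Converting: 41560 s ÷ 3600 s/hour = 11.54 hours.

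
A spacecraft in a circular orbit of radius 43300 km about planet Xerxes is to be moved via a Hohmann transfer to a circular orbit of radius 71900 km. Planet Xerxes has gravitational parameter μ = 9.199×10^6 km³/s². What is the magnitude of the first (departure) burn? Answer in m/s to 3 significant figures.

Semi-major axis of the transfer orbit: a_t = (43300 + 71900)/2 = 57600 km.
Circular speed at r = 43300 km: v_c = √(μ/r) = 14.576 km/s.
Vis-viva on the transfer ellipse at r = 43300 km gives v_t = √[μ(2/r − 1/a_t)] = 16.285 km/s.
Δv₁ = |v_t − v_c| = |16.285 − 14.576| = 1.709 km/s.

Δv₁ = 1710 m/s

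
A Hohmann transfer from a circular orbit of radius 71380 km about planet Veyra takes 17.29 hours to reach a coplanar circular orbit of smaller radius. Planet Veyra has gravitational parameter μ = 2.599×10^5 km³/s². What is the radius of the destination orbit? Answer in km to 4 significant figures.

Transfer time t = 17.29 hours = 62244 s, and t = π√(a_t³/μ).
So a_t = (μ t²/π²)^(1/3) = (2.599×10^5 × (62244)² / π²)^(1/3) = 46727 km.
Since a_t = (r₁ + r₂)/2, r₂ = 2a_t − r₁ = 2×46727 − 71380 = 22074 km.

r₂ = 22070 km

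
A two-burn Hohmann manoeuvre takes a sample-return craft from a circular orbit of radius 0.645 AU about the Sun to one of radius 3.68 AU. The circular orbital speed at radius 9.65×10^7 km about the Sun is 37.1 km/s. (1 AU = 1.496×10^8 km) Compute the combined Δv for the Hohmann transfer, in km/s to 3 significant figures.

From the circular-orbit relation v² = μ/r at r = 9.65×10^7 km: μ = v²r = (37.1)² × 9.65×10^7 = 1.32824×10^11 km³/s².
In km: r₁ = 0.645 × 1.496×10^8 = 9.6492×10^7 km; r₂ = 3.68 × 1.496×10^8 = 5.50528×10^8 km.
The Hohmann ellipse has a_t = (r₁ + r₂)/2 = 3.2351×10^8 km.
At r₁ the circular-orbit speed is v₁ = √(μ/r₁) = 37.10 km/s.
On the transfer ellipse at r₁, vis-viva equation gives v_p = √[μ(2/r₁ − 1/a_t)] = 48.40 km/s.
First burn Δv₁ = |v_p − v₁| = 11.30 km/s.
Circular speed at r₂: v₂ = √(μ/r₂) = 15.533 km/s.
Transfer-orbit speed at r₂: v_a = √[μ(2/r₂ − 1/a_t)] = 8.4830 km/s.
Second burn Δv₂ = |v₂ − v_a| = 7.050 km/s.
Δv = Δv₁ + Δv₂ = 11.30 + 7.050 = 18.35 km/s.

Δv = 18.3 km/s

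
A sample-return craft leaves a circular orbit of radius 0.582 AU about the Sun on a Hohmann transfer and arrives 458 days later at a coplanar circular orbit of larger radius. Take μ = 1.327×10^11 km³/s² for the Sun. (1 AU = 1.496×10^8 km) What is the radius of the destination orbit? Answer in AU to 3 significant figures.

r₂ = 3.11 AU

In km: r₁ = 0.582 × 1.496×10^8 = 8.70672×10^7 km.
Transfer time t = 458 days = 3.95712×10^7 s, and t = π√(a_t³/μ).
So a_t = (μ t²/π²)^(1/3) = (1.327×10^11 × (3.95712×10^7)² / π²)^(1/3) = 2.7613×10^8 km.
Since a_t = (r₁ + r₂)/2, r₂ = 2a_t − r₁ = 2×2.7613×10^8 − 8.70672×10^7 = 4.651928×10^8 km.
In AU: r₂ = 4.651928×10^8 / 1.496×10^8 = 3.11 AU.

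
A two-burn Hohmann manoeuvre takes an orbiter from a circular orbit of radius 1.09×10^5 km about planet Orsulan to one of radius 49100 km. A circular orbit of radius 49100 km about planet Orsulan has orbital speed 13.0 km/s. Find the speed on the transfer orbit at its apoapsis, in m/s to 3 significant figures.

v = 6880 m/s

From the circular-orbit relation v² = μ/r at r = 49100 km: μ = v²r = (13.0)² × 49100 = 8.29790×10^6 km³/s².
Semi-major axis of the transfer orbit: a_t = (1.090×10^5 + 49100)/2 = 79050 km.
The apoapsis of the transfer ellipse is at r = 1.090×10^5 km.
From the vis-viva equation, v = √[μ(2/r − 1/a_t)] = 6.876 km/s.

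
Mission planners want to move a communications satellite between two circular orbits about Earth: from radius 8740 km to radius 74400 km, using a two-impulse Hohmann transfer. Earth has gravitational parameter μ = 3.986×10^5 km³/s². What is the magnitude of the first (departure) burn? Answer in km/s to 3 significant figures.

Δv₁ = 2.28 km/s

Semi-major axis of the transfer orbit: a_t = (8740 + 74400)/2 = 41570 km.
Circular speed at r = 8740 km: v_c = √(μ/r) = 6.7533 km/s.
Vis-viva on the transfer ellipse at r = 8740 km gives v_t = √[μ(2/r − 1/a_t)] = 9.0346 km/s.
Δv₁ = |v_t − v_c| = |9.0346 − 6.7533| = 2.281 km/s.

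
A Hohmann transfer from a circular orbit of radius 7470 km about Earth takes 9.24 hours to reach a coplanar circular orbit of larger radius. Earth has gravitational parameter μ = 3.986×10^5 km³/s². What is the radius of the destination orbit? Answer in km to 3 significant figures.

Transfer time t = 9.24 hours = 33264 s, and t = π√(a_t³/μ).
So a_t = (μ t²/π²)^(1/3) = (3.986×10^5 × (33264)² / π²)^(1/3) = 35486 km.
Since a_t = (r₁ + r₂)/2, r₂ = 2a_t − r₁ = 2×35486 − 7470 = 63502 km.

r₂ = 63500 km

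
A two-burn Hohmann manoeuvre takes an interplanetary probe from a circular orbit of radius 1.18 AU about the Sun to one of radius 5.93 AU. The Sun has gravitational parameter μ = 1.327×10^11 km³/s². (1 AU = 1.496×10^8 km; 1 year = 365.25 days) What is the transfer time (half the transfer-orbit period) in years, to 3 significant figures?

In km: r₁ = 1.18 × 1.496×10^8 = 1.76528×10^8 km; r₂ = 5.93 × 1.496×10^8 = 8.87128×10^8 km.
Semi-major axis of the transfer orbit: a_t = (1.76528×10^8 + 8.87128×10^8)/2 = 5.31828×10^8 km.
Half the transfer-orbit period gives t = π√(a_t³/μ) = 1.058×10^8 s.
Converting: 1.058×10^8 s ÷ 3.15576×10^7 s/year (365.25 × 86400) = 3.35 years.

t = 3.35 years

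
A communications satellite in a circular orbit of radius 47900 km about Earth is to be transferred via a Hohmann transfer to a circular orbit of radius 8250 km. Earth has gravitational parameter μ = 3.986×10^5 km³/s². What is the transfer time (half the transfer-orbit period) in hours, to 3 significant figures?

t = 6.50 hours

The Hohmann ellipse has a_t = (r₁ + r₂)/2 = 28075 km.
By Kepler's third law the transfer-orbit period is T = 2π√(a_t³/μ), so t = T/2 = 23410 s.
Converting: 23410 s ÷ 3600 s/hour = 6.50 hours.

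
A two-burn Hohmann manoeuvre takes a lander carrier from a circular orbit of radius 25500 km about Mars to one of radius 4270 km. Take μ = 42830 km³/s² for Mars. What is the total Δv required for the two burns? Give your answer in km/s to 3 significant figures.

Transfer-ellipse semi-major axis a_t = (r₁ + r₂)/2 = (25500 + 4270)/2 = 14885 km.
Circular speed at r₁: v₁ = √(μ/r₁) = √(42830/25500) = 1.296 km/s.
Transfer-orbit speed at r₁ (vis-viva equation): v_a = √[μ(2/r₁ − 1/a_t)] = 0.6941 km/s.
First burn Δv₁ = |v_a − v₁| = 0.6019 km/s.
At r₂, v₂ = √(μ/r₂) = 3.1671 km/s.
Transfer-orbit speed at r₂: v_p = √[μ(2/r₂ − 1/a_t)] = 4.1453 km/s.
Second burn Δv₂ = |v₂ − v_p| = 0.9782 km/s.
Δv = Δv₁ + Δv₂ = 0.6019 + 0.9782 = 1.580 km/s.

Δv = 1.58 km/s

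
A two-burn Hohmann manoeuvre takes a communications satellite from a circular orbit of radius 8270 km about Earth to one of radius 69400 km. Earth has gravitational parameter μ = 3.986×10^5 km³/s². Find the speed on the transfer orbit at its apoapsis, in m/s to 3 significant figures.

v = 1110 m/s

Transfer-ellipse semi-major axis a_t = (r₁ + r₂)/2 = (8270 + 69400)/2 = 38835 km.
The apoapsis of the transfer ellipse is at r = 69400 km.
From the vis-viva equation, v = √[μ(2/r − 1/a_t)] = 1.106 km/s.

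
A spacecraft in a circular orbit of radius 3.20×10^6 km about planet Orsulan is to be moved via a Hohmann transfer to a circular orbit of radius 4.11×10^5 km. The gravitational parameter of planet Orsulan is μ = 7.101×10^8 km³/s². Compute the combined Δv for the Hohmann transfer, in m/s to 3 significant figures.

Δv = 21600 m/s

The Hohmann ellipse has a_t = (r₁ + r₂)/2 = 1.8055×10^6 km.
Circular speed at r₁: v₁ = √(μ/r₁) = √(7.101×10^8/3.200×10^6) = 14.8965 km/s.
Transfer-orbit speed at r₁ (v² = μ(2/r − 1/a)): v_a = √[μ(2/r₁ − 1/a_t)] = 7.10734 km/s.
First burn Δv₁ = |v_a − v₁| = 7.789 km/s.
Circular speed at r₂: v₂ = √(μ/r₂) = 41.57 km/s.
Transfer-orbit speed at r₂: v_p = √[μ(2/r₂ − 1/a_t)] = 55.34 km/s.
Second burn Δv₂ = |v₂ − v_p| = 13.77 km/s.
Δv = Δv₁ + Δv₂ = 7.789 + 13.77 = 21.56 km/s.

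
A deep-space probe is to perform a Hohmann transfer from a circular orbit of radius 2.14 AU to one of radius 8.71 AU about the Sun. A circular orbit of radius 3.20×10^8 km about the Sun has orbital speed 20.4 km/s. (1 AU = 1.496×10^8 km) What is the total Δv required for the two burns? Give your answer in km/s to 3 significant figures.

Δv = 9.21 km/s

From the circular-orbit relation v² = μ/r at r = 3.20×10^8 km: μ = v²r = (20.4)² × 3.20×10^8 = 1.33171×10^11 km³/s².
In km: r₁ = 2.14 × 1.496×10^8 = 3.20144×10^8 km; r₂ = 8.71 × 1.496×10^8 = 1.303016×10^9 km.
Transfer-ellipse semi-major axis a_t = (r₁ + r₂)/2 = (3.20144×10^8 + 1.303016×10^9)/2 = 8.1158×10^8 km.
At r₁ the circular-orbit speed is v₁ = √(μ/r₁) = 20.395 km/s.
Transfer-orbit speed at r₁ (v² = μ(2/r − 1/a)): v_p = √[μ(2/r₁ − 1/a_t)] = 25.843 km/s.
First burn Δv₁ = |v_p − v₁| = 5.448 km/s.
At r₂, v₂ = √(μ/r₂) = 10.1095 km/s.
Transfer-orbit speed at r₂: v_a = √[μ(2/r₂ − 1/a_t)] = 6.34947 km/s.
Second burn Δv₂ = |v₂ − v_a| = 3.760 km/s.
Total Δv = Δv₁ + Δv₂ = 9.208 km/s.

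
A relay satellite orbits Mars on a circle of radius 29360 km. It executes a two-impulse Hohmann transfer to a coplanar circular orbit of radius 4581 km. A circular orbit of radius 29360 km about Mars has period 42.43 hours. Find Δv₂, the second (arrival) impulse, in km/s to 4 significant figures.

Δv₂ = 0.9641 km/s

From Kepler's third law T² = 4π²r³/μ at r = 29360 km, T = 42.43 hours = 42.43 × 3600 s = 1.52748×10^5 s: μ = 4π²r³/T² = 42823.0 km³/s².
The Hohmann ellipse has a_t = (r₁ + r₂)/2 = 16970.5 km.
On the circular orbit at r = 4581 km, v_c = √(μ/r) = 3.0574 km/s.
Transfer-orbit speed at the same r (vis-viva, a = a_t): v_t = √[μ(2/r − 1/a_t)] = 4.0215 km/s.
Δv₂ = |v_t − v_c| = |4.0215 − 3.0574| = 0.9641 km/s.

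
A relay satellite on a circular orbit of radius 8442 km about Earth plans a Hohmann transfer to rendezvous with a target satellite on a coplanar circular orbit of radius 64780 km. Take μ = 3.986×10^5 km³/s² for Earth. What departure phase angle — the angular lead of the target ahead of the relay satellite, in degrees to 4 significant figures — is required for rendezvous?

φ = 103.5°

Semi-major axis of the transfer orbit: a_t = (8442 + 64780)/2 = 36611 km.
Transfer time t = π√(a_t³/μ) = 34860 s.
The target's mean motion on its circular orbit is ω₂ = √(μ/r₂³) = 3.829×10^-5 rad/s.
Angle swept by the target during transfer: ω₂·t = 1.3348 rad = 76.48°.
Arrival is 180° from departure on the ellipse, so φ = 180° − 76.48° = 103.5°.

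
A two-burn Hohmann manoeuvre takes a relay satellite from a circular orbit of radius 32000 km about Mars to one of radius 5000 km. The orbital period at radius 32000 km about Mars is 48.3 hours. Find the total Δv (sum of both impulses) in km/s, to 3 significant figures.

From Kepler's third law T² = 4π²r³/μ at r = 32000 km, T = 48.3 hours = 48.3 × 3600 s = 1.7388×10^5 s: μ = 4π²r³/T² = 42786.9 km³/s².
Semi-major axis of the transfer orbit: a_t = (32000 + 5000)/2 = 18500 km.
Circular speed at r₁: v₁ = √(μ/r₁) = √(42786.9/32000) = 1.15633 km/s.
On the transfer ellipse at r₁, v² = μ(2/r − 1/a) gives v_a = √[μ(2/r₁ − 1/a_t)] = 0.601145 km/s.
First burn Δv₁ = |v_a − v₁| = 0.5552 km/s.
Circular speed at r₂: v₂ = √(μ/r₂) = 2.925 km/s.
Transfer-orbit speed at r₂: v_p = √[μ(2/r₂ − 1/a_t)] = 3.847 km/s.
Second burn Δv₂ = |v₂ − v_p| = 0.9220 km/s.
Δv = Δv₁ + Δv₂ = 0.5552 + 0.9220 = 1.477 km/s.

Δv = 1.48 km/s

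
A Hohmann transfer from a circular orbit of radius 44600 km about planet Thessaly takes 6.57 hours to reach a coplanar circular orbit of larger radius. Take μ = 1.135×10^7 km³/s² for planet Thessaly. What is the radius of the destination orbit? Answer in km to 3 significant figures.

Transfer time t = 6.57 hours = 23652 s, and t = π√(a_t³/μ).
So a_t = (μ t²/π²)^(1/3) = (1.135×10^7 × (23652)² / π²)^(1/3) = 86326 km.
Since a_t = (r₁ + r₂)/2, r₂ = 2a_t − r₁ = 2×86326 − 44600 = 1.28052×10^5 km.

r₂ = 1.28×10^5 km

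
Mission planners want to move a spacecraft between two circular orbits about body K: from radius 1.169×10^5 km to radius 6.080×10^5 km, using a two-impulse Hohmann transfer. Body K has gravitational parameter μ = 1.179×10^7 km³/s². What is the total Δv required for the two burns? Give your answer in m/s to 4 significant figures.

Δv = 4867 m/s

The Hohmann ellipse has a_t = (r₁ + r₂)/2 = 3.6245×10^5 km.
Circular speed at r₁: v₁ = √(μ/r₁) = √(1.179×10^7/1.169×10^5) = 10.043 km/s.
Transfer-orbit speed at r₁ (vis-viva equation): v_p = √[μ(2/r₁ − 1/a_t)] = 13.007 km/s.
First burn Δv₁ = |v_p − v₁| = 2.964 km/s.
Circular speed at r₂: v₂ = √(μ/r₂) = 4.404 km/s.
Transfer-orbit speed at r₂: v_a = √[μ(2/r₂ − 1/a_t)] = 2.501 km/s.
Second burn Δv₂ = |v₂ − v_a| = 1.903 km/s.
Δv = Δv₁ + Δv₂ = 2.964 + 1.903 = 4.867 km/s.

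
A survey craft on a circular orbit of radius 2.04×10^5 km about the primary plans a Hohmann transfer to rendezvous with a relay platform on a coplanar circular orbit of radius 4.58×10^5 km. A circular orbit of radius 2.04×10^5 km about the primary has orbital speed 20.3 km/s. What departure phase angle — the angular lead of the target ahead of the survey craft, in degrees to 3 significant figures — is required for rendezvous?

φ = 69.4°

From the circular-orbit relation v² = μ/r at r = 2.04×10^5 km: μ = v²r = (20.3)² × 2.04×10^5 = 8.40664×10^7 km³/s².
Transfer-ellipse semi-major axis a_t = (r₁ + r₂)/2 = (2.040×10^5 + 4.580×10^5)/2 = 3.310×10^5 km.
The half-period of the transfer ellipse is t = π√(a_t³/μ) = 65250 s.
The target's mean motion on its circular orbit is ω₂ = √(μ/r₂³) = 2.958×10^-5 rad/s.
Angle swept by the target during transfer: ω₂·t = 1.930 rad = 110.6°.
Arrival is 180° from departure on the ellipse, so φ = 180° − 110.6° = 69.4°.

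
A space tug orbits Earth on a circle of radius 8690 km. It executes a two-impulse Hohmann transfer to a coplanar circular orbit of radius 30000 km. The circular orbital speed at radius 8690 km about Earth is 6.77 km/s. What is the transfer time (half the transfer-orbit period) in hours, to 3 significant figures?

t = 3.72 hours

From the circular-orbit relation v² = μ/r at r = 8690 km: μ = v²r = (6.77)² × 8690 = 3.98288×10^5 km³/s².
Transfer-ellipse semi-major axis a_t = (r₁ + r₂)/2 = (8690 + 30000)/2 = 19345 km.
By Kepler's third law the transfer-orbit period is T = 2π√(a_t³/μ), so t = T/2 = 13390 s.
Converting: 13390 s ÷ 3600 s/hour = 3.72 hours.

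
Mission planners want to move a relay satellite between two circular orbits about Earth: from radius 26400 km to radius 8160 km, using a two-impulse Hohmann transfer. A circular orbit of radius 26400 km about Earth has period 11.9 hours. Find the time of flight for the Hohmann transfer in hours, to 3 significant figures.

From Kepler's third law T² = 4π²r³/μ at r = 26400 km, T = 11.9 hours = 11.9 × 3600 s = 42840 s: μ = 4π²r³/T² = 3.95797×10^5 km³/s².
The Hohmann ellipse has a_t = (r₁ + r₂)/2 = 17280 km.
Half the transfer-orbit period gives t = π√(a_t³/μ) = 11340 s.
Converting: 11340 s ÷ 3600 s/hour = 3.15 hours.

t = 3.15 hours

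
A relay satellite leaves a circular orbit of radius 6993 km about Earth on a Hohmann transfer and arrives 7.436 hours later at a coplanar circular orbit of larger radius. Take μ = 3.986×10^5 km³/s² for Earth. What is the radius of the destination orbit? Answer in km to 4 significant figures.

r₂ = 54410 km

Transfer time t = 7.436 hours = 26769.6 s, and t = π√(a_t³/μ).
So a_t = (μ t²/π²)^(1/3) = (3.986×10^5 × (26769.6)² / π²)^(1/3) = 30703 km.
Since a_t = (r₁ + r₂)/2, r₂ = 2a_t − r₁ = 2×30703 − 6993 = 54413 km.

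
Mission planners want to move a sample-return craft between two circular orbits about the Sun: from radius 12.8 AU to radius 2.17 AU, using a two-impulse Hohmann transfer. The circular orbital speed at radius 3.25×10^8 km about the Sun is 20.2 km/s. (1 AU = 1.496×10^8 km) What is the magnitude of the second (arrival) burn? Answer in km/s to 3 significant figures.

Δv₂ = 6.22 km/s

From the circular-orbit relation v² = μ/r at r = 3.25×10^8 km: μ = v²r = (20.2)² × 3.25×10^8 = 1.32613×10^11 km³/s².
In km: r₁ = 12.8 × 1.496×10^8 = 1.91488×10^9 km; r₂ = 2.17 × 1.496×10^8 = 3.24632×10^8 km.
The Hohmann ellipse has a_t = (r₁ + r₂)/2 = 1.119756×10^9 km.
On the circular orbit at r = 3.24632×10^8 km, v_c = √(μ/r) = 20.2114 km/s.
Transfer-orbit speed at the same r (vis-viva, a = a_t): v_t = √[μ(2/r − 1/a_t)] = 26.4306 km/s.
Δv₂ = |v_t − v_c| = |26.4306 − 20.2114| = 6.219 km/s.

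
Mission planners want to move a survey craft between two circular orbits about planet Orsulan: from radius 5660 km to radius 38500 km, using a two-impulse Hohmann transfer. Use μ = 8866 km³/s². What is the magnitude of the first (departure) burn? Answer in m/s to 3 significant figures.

Semi-major axis of the transfer orbit: a_t = (5660 + 38500)/2 = 22080 km.
On the circular orbit at r = 5660 km, v_c = √(μ/r) = 1.2516 km/s.
Vis-viva on the transfer ellipse at r = 5660 km gives v_t = √[μ(2/r − 1/a_t)] = 1.6527 km/s.
Δv₁ = |v_t − v_c| = |1.6527 − 1.2516| = 0.4011 km/s.

Δv₁ = 401 m/s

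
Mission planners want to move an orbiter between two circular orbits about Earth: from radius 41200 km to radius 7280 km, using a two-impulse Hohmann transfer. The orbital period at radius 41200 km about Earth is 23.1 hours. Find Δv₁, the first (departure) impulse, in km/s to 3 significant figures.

From Kepler's third law T² = 4π²r³/μ at r = 41200 km, T = 23.1 hours = 23.1 × 3600 s = 83160 s: μ = 4π²r³/T² = 3.99229×10^5 km³/s².
Semi-major axis of the transfer orbit: a_t = (41200 + 7280)/2 = 24240 km.
On the circular orbit at r = 41200 km, v_c = √(μ/r) = 3.113 km/s.
Transfer-orbit speed at the same r (vis-viva, a = a_t): v_t = √[μ(2/r − 1/a_t)] = 1.706 km/s.
Δv₁ = |v_t − v_c| = |1.706 − 3.113| = 1.407 km/s.

Δv₁ = 1.41 km/s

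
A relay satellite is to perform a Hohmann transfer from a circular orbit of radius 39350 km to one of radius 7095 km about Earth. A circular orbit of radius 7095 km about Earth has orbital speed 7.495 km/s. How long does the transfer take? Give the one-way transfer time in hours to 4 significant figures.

From the circular-orbit relation v² = μ/r at r = 7095 km: μ = v²r = (7.495)² × 7095 = 3.98562×10^5 km³/s².
Semi-major axis of the transfer orbit: a_t = (39350 + 7095)/2 = 23222.5 km.
Half the transfer-orbit period gives t = π√(a_t³/μ) = 17610 s.
Converting: 17610 s ÷ 3600 s/hour = 4.892 hours.

t = 4.892 hours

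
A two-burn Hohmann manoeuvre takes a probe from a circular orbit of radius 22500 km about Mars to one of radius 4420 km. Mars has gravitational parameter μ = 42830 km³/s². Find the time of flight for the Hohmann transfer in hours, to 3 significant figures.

The Hohmann ellipse has a_t = (r₁ + r₂)/2 = 13460 km.
Transfer time t = π√(a_t³/μ) = π√((13460)³ / 42830) = 23705 s.
Converting: 23705 s ÷ 3600 s/hour = 6.58 hours.

t = 6.58 hours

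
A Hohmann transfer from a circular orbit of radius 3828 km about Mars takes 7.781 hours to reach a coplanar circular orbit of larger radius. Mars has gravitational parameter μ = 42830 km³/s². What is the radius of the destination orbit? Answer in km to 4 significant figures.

Transfer time t = 7.781 hours = 28011.6 s, and t = π√(a_t³/μ).
So a_t = (μ t²/π²)^(1/3) = (42830 × (28011.6)² / π²)^(1/3) = 15044 km.
Since a_t = (r₁ + r₂)/2, r₂ = 2a_t − r₁ = 2×15044 − 3828 = 26260 km.

r₂ = 26260 km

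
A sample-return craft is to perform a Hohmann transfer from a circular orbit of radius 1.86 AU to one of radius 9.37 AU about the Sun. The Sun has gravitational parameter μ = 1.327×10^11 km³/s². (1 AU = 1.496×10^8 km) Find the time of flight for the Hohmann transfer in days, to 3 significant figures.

In km: r₁ = 1.86 × 1.496×10^8 = 2.78256×10^8 km; r₂ = 9.37 × 1.496×10^8 = 1.401752×10^9 km.
The Hohmann ellipse has a_t = (r₁ + r₂)/2 = 8.40004×10^8 km.
Transfer time t = π√(a_t³/μ) = π√((8.40004×10^8)³ / 1.327×10^11) = 2.100×10^8 s.
Converting: 2.100×10^8 s ÷ 86400 s/day = 2430 days.

t = 2430 days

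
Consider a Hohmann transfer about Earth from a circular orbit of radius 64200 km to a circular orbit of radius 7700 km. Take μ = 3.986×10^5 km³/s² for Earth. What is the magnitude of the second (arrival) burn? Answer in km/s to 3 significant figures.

Δv₂ = 2.42 km/s

Transfer-ellipse semi-major axis a_t = (r₁ + r₂)/2 = (64200 + 7700)/2 = 35950 km.
Circular speed at r = 7700 km: v_c = √(μ/r) = 7.195 km/s.
Transfer-orbit speed at the same r (vis-viva, a = a_t): v_t = √[μ(2/r − 1/a_t)] = 9.615 km/s.
Δv₂ = |v_t − v_c| = |9.615 − 7.195| = 2.420 km/s.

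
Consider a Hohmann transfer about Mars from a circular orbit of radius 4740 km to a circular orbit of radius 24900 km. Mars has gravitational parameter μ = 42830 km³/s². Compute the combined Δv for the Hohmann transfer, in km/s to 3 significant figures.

Δv = 1.46 km/s

Semi-major axis of the transfer orbit: a_t = (4740 + 24900)/2 = 14820 km.
At r₁ the circular-orbit speed is v₁ = √(μ/r₁) = 3.0060 km/s.
Transfer-orbit speed at r₁ (vis-viva equation): v_p = √[μ(2/r₁ − 1/a_t)] = 3.8964 km/s.
First burn Δv₁ = |v_p − v₁| = 0.8904 km/s.
At r₂, v₂ = √(μ/r₂) = 1.3115 km/s.
Transfer-orbit speed at r₂: v_a = √[μ(2/r₂ − 1/a_t)] = 0.74172 km/s.
Second burn Δv₂ = |v₂ − v_a| = 0.5698 km/s.
Δv = Δv₁ + Δv₂ = 0.8904 + 0.5698 = 1.460 km/s.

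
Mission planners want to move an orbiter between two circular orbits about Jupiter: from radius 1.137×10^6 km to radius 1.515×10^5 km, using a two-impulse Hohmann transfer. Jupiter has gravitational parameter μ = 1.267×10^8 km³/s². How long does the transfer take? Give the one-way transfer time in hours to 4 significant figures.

t = 40.09 hours

The Hohmann ellipse has a_t = (r₁ + r₂)/2 = 6.4425×10^5 km.
Transfer time t = π√(a_t³/μ) = π√((6.4425×10^5)³ / 1.267×10^8) = 1.4433×10^5 s.
Converting: 1.4433×10^5 s ÷ 3600 s/hour = 40.09 hours.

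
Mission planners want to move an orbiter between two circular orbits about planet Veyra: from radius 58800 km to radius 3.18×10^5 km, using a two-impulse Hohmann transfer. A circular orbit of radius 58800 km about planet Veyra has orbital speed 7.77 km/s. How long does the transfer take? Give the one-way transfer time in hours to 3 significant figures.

From the circular-orbit relation v² = μ/r at r = 58800 km: μ = v²r = (7.77)² × 58800 = 3.54993×10^6 km³/s².
Semi-major axis of the transfer orbit: a_t = (58800 + 3.180×10^5)/2 = 1.884×10^5 km.
Transfer time t = π√(a_t³/μ) = π√((1.884×10^5)³ / 3.54993×10^6) = 1.364×10^5 s.
Converting: 1.364×10^5 s ÷ 3600 s/hour = 37.9 hours.

t = 37.9 hours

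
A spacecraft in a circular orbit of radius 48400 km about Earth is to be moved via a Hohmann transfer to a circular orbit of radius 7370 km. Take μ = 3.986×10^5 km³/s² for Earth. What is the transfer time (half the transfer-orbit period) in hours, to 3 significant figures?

t = 6.44 hours

The Hohmann ellipse has a_t = (r₁ + r₂)/2 = 27885 km.
Half the transfer-orbit period gives t = π√(a_t³/μ) = 23170 s.
Converting: 23170 s ÷ 3600 s/hour = 6.44 hours.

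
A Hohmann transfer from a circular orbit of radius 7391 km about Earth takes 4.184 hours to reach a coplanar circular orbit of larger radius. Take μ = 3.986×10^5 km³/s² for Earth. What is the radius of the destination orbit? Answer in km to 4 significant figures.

r₂ = 34460 km

Transfer time t = 4.184 hours = 15062.4 s, and t = π√(a_t³/μ).
So a_t = (μ t²/π²)^(1/3) = (3.986×10^5 × (15062.4)² / π²)^(1/3) = 20925 km.
Since a_t = (r₁ + r₂)/2, r₂ = 2a_t − r₁ = 2×20925 − 7391 = 34459 km.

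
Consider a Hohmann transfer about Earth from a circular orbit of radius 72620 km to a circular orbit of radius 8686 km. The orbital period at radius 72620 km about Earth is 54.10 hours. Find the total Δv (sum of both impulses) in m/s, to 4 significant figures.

Δv = 3540 m/s

From Kepler's third law T² = 4π²r³/μ at r = 72620 km, T = 54.10 hours = 54.10 × 3600 s = 1.9476×10^5 s: μ = 4π²r³/T² = 3.98592×10^5 km³/s².
Transfer-ellipse semi-major axis a_t = (r₁ + r₂)/2 = (72620 + 8686)/2 = 40653 km.
At r₁ the circular-orbit speed is v₁ = √(μ/r₁) = 2.343 km/s.
On the transfer ellipse at r₁, vis-viva gives v_a = √[μ(2/r₁ − 1/a_t)] = 1.083 km/s.
First burn Δv₁ = |v_a − v₁| = 1.260 km/s.
Circular speed at r₂: v₂ = √(μ/r₂) = 6.774 km/s.
Transfer-orbit speed at r₂: v_p = √[μ(2/r₂ − 1/a_t)] = 9.054 km/s.
Second burn Δv₂ = |v₂ − v_p| = 2.280 km/s.
Δv = Δv₁ + Δv₂ = 1.260 + 2.280 = 3.540 km/s.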